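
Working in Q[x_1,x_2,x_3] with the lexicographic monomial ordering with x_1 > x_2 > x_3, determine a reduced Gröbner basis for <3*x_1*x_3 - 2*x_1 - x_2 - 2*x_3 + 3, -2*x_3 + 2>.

G = {x_1 - x_2 + 1, x_3 - 1}

f_1 = 3*x_1*x_3 - 2*x_1 - x_2 - 2*x_3 + 3, LT = x_1*x_3.
f_2 = -2*x_3 + 2, LT = x_3.

S(f_1,f_2): lcm = x_1*x_3. S = 1/3*x_1 - 1/3*x_2 - 2/3*x_3 + 1.
  leading term x_1: no divisor's leading term divides it; move 1/3*x_1 to the remainder.
  leading term x_2: no divisor's leading term divides it; move -1/3*x_2 to the remainder.
  leading term x_3: subtract (1/3)·f_2 from -2/3*x_3 + 1 → 1/3
  leading term 1: no divisor's leading term divides it; move 1/3 to the remainder.
  remainder 1/3*x_1 - 1/3*x_2 + 1/3 ≠ 0; add g_3 = 1/3*x_1 - 1/3*x_2 + 1/3 to the basis.

S(f_1,g_3): lcm = x_1*x_3. S = -2/3*x_1 + x_2*x_3 - 1/3*x_2 - 5/3*x_3 + 1.
  leading term x_1: subtract (-2)·g_3 from -2/3*x_1 + x_2*x_3 - 1/3*x_2 - 5/3*x_3 + 1 → x_2*x_3 - x_2 - 5/3*x_3 + 5/3
  leading term x_2*x_3: subtract (-1/2*x_2)·f_2 from x_2*x_3 - x_2 - 5/3*x_3 + 5/3 → -5/3*x_3 + 5/3
  leading term x_3: subtract (5/6)·f_2 from -5/3*x_3 + 5/3 → 0
  remainder 0.

S(f_2,g_3): leading monomials are coprime, so the S-polynomial reduces to 0 (Buchberger's first criterion).
Every S-polynomial of the final basis reduces to 0, so we have a Gröbner basis.
Inter-reduce: drop elements whose leading term is divisible by another's, tail-reduce, and make monic.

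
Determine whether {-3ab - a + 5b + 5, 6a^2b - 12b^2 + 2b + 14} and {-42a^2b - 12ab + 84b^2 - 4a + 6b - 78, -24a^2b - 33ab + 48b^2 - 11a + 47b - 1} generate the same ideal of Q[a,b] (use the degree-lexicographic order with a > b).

Yes, the ideals are equal.

Two ideals are equal iff their reduced Gröbner bases coincide (the reduced basis is unique for a fixed ordering).
Buchberger on the first generating set:
f_1 = -3ab - a + 5b + 5, LT = ab.
f_2 = 6a^2b - 12b^2 + 2b + 14, LT = a^2b.

S(f_1,f_2): lcm = a^2b. S = 1/3a^2 - 5/3ab + 2b^2 - 5/3a - 1/3b - 7/3.
  leading term a^2: no divisor's leading term divides it; move 1/3a^2 to the remainder.
  leading term ab: subtract (5/9)·f_1 from -5/3ab + 2b^2 - 5/3a - 1/3b - 7/3 → 2b^2 - 10/9a - 28/9b - 46/9
  leading term b^2: no divisor's leading term divides it; move 2b^2 to the remainder.
  leading term a: no divisor's leading term divides it; move -10/9a to the remainder.
  leading term b: no divisor's leading term divides it; move -28/9b to the remainder.
  leading term 1: no divisor's leading term divides it; move -46/9 to the remainder.
  remainder 1/3a^2 + 2b^2 - 10/9a - 28/9b - 46/9 ≠ 0; add g_3 = 1/3a^2 + 2b^2 - 10/9a - 28/9b - 46/9 to the basis.

S(f_1,g_3): lcm = a^2b. S = -6b^3 + 1/3a^2 + 5/3ab + 28/3b^2 - 5/3a + 46/3b.
  leading term b^3: no divisor's leading term divides it; move -6b^3 to the remainder.
  leading term a^2: subtract (1)·g_3 from 1/3a^2 + 5/3ab + 28/3b^2 - 5/3a + 46/3b → 5/3ab + 22/3b^2 - 5/9a + 166/9b + 46/9
  leading term ab: subtract (-5/9)·f_1 from 5/3ab + 22/3b^2 - 5/9a + 166/9b + 46/9 → 22/3b^2 - 10/9a + 191/9b + 71/9
  leading term b^2: no divisor's leading term divides it; move 22/3b^2 to the remainder.
  leading term a: no divisor's leading term divides it; move -10/9a to the remainder.
  leading term b: no divisor's leading term divides it; move 191/9b to the remainder.
  leading term 1: no divisor's leading term divides it; move 71/9 to the remainder.
  remainder -6b^3 + 22/3b^2 - 10/9a + 191/9b + 71/9 ≠ 0; add g_4 = -6b^3 + 22/3b^2 - 10/9a + 191/9b + 71/9 to the basis.

The other S-polynomials (S(f_2,g_3), S(f_1,g_4), S(f_2,g_4), S(g_3,g_4)) all reduce to 0 modulo the current basis, so we have a Gröbner basis.
Inter-reduce: drop elements whose leading term is divisible by another's, tail-reduce, and make monic.
Reduced Gröbner basis: {b^3 - 11/9b^2 + 5/27a - 191/54b - 71/54, a^2 + 6b^2 - 10/3a - 28/3b - 46/3, ab + 1/3a - 5/3b - 5/3}.

Buchberger on the second generating set:
h_1 = -42a^2b - 12ab + 84b^2 - 4a + 6b - 78, LT = a^2b.
h_2 = -24a^2b - 33ab + 48b^2 - 11a + 47b - 1, LT = a^2b.

S(h_1,h_2): lcm = a^2b. S = -61/56ab - 61/168a + 305/168b + 305/168.
  leading term ab: no divisor's leading term divides it; move -61/56ab to the remainder.
  leading term a: no divisor's leading term divides it; move -61/168a to the remainder.
  leading term b: no divisor's leading term divides it; move 305/168b to the remainder.
  leading term 1: no divisor's leading term divides it; move 305/168 to the remainder.
  remainder -61/56ab - 61/168a + 305/168b + 305/168 ≠ 0; add k_3 = -61/56ab - 61/168a + 305/168b + 305/168 to the basis.

S(h_1,k_3): lcm = a^2b. S = -1/3a^2 + 41/21ab - 2b^2 + 37/21a - 1/7b + 13/7.
  leading term a^2: no divisor's leading term divides it; move -1/3a^2 to the remainder.
  leading term ab: subtract (-328/183)·k_3 from 41/21ab - 2b^2 + 37/21a - 1/7b + 13/7 → -2b^2 + 10/9a + 28/9b + 46/9
  leading term b^2: no divisor's leading term divides it; move -2b^2 to the remainder.
  leading term a: no divisor's leading term divides it; move 10/9a to the remainder.
  leading term b: no divisor's leading term divides it; move 28/9b to the remainder.
  leading term 1: no divisor's leading term divides it; move 46/9 to the remainder.
  remainder -1/3a^2 - 2b^2 + 10/9a + 28/9b + 46/9 ≠ 0; add k_4 = -1/3a^2 - 2b^2 + 10/9a + 28/9b + 46/9 to the basis.

S(h_1,k_4): lcm = a^2b. S = -6b^3 + 76/21ab + 22/3b^2 + 2/21a + 319/21b + 13/7.
  leading term b^3: no divisor's leading term divides it; move -6b^3 to the remainder.
  leading term ab: subtract (-608/183)·k_3 from 76/21ab + 22/3b^2 + 2/21a + 319/21b + 13/7 → 22/3b^2 - 10/9a + 191/9b + 71/9
  leading term b^2: no divisor's leading term divides it; move 22/3b^2 to the remainder.
  leading term a: no divisor's leading term divides it; move -10/9a to the remainder.
  leading term b: no divisor's leading term divides it; move 191/9b to the remainder.
  leading term 1: no divisor's leading term divides it; move 71/9 to the remainder.
  remainder -6b^3 + 22/3b^2 - 10/9a + 191/9b + 71/9 ≠ 0; add k_5 = -6b^3 + 22/3b^2 - 10/9a + 191/9b + 71/9 to the basis.

The other S-polynomials (S(h_2,k_3), S(h_2,k_4), S(k_3,k_4), S(h_1,k_5), S(h_2,k_5), S(k_3,k_5), S(k_4,k_5)) all reduce to 0 modulo the current basis, so we have a Gröbner basis.
Inter-reduce: drop elements whose leading term is divisible by another's, tail-reduce, and make monic.
Reduced Gröbner basis: {b^3 - 11/9b^2 + 5/27a - 191/54b - 71/54, a^2 + 6b^2 - 10/3a - 28/3b - 46/3, ab + 1/3a - 5/3b - 5/3}.

The two bases agree; hence the ideals are identical.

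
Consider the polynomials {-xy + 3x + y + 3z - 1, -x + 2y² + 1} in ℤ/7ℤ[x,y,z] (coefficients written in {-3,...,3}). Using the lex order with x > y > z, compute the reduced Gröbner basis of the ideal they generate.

G = {x - 2y² - 1, y³ - 3y² + 2z - 1}

This is the nonlinear analogue of row-reducing a linear system.

f_1 = -xy + 3x + y + 3z - 1, LT = xy.
f_2 = -x + 2y² + 1, LT = x.

S(f_1,f_2): lcm = xy. S = -3x + 2y³ - 3z + 1.
  leading term x: subtract (3)·f_2 from -3x + 2y³ - 3z + 1 → 2y³ + y² - 3z - 2
  leading term y³: no divisor's leading term divides it; move 2y³ to the remainder.
  leading term y²: no divisor's leading term divides it; move y² to the remainder.
  leading term z: no divisor's leading term divides it; move -3z to the remainder.
  leading term 1: no divisor's leading term divides it; move -2 to the remainder.
  remainder 2y³ + y² - 3z - 2 ≠ 0; add g_3 = 2y³ + y² - 3z - 2 to the basis.

S(f_1,g_3): lcm = xy³. S = -2xz + x - y³ - 3y²z + y².
  leading term xz: subtract (2z)·f_2 from -2xz + x - y³ - 3y²z + y² → x - y³ + y² - 2z
  leading term x: subtract (-1)·f_2 from x - y³ + y² - 2z → -y³ + 3y² - 2z + 1
  leading term y³: subtract (3)·g_3 from -y³ + 3y² - 2z + 1 → 0
  remainder 0.

S(f_2,g_3): leading monomials are coprime, so the S-polynomial reduces to 0 (Buchberger's first criterion).
Every S-polynomial of the final basis reduces to 0, so we have a Gröbner basis.
Inter-reduce: drop elements whose leading term is divisible by another's, tail-reduce, and make monic.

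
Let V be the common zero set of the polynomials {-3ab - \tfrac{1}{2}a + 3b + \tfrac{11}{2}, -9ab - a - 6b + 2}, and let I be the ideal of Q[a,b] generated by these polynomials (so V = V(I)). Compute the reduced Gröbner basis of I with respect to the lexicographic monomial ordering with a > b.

G = {a - 30b - 29, b^{2} + \tfrac{11}{10}b + \tfrac{1}{10}}

f_1 = -3ab - \tfrac{1}{2}a + 3b + \tfrac{11}{2}, LT = ab.
f_2 = -9ab - a - 6b + 2, LT = ab.

S(f_1,f_2): lcm = ab. S = \tfrac{1}{18}a - \tfrac{5}{3}b - \tfrac{29}{18}.
  leading term a: no divisor's leading term divides it; move \tfrac{1}{18}a to the remainder.
  leading term b: no divisor's leading term divides it; move -\tfrac{5}{3}b to the remainder.
  leading term 1: no divisor's leading term divides it; move -\tfrac{29}{18} to the remainder.
  remainder \tfrac{1}{18}a - \tfrac{5}{3}b - \tfrac{29}{18} ≠ 0; add g_3 = \tfrac{1}{18}a - \tfrac{5}{3}b - \tfrac{29}{18} to the basis.

S(f_1,g_3): lcm = ab. S = \tfrac{1}{6}a + 30b^{2} + 28b - \tfrac{11}{6}.
  leading term a: subtract (3)·g_3 from \tfrac{1}{6}a + 30b^{2} + 28b - \tfrac{11}{6} → 30b^{2} + 33b + 3
  leading term b^{2}: no divisor's leading term divides it; move 30b^{2} to the remainder.
  leading term b: no divisor's leading term divides it; move 33b to the remainder.
  leading term 1: no divisor's leading term divides it; move 3 to the remainder.
  remainder 30b^{2} + 33b + 3 ≠ 0; add g_4 = 30b^{2} + 33b + 3 to the basis.

The other S-polynomials (S(f_2,g_3), S(f_1,g_4), S(f_2,g_4), S(g_3,g_4)) all reduce to 0 modulo the current basis, so we have a Gröbner basis.
Inter-reduce: drop elements whose leading term is divisible by another's, tail-reduce, and make monic.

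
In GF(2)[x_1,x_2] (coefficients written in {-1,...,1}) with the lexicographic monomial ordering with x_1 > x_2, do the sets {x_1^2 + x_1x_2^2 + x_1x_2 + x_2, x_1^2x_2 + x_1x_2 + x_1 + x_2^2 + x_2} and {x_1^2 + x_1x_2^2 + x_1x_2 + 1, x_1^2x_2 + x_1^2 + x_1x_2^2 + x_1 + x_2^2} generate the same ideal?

Since reduced Gröbner bases are canonical representatives of ideals under a given ordering, it suffices to compute and compare them.
Buchberger on the first generating set:
f_1 = x_1^2 + x_1x_2^2 + x_1x_2 + x_2, LT = x_1^2.
f_2 = x_1^2x_2 + x_1x_2 + x_1 + x_2^2 + x_2, LT = x_1^2x_2.

S(f_1,f_2): lcm = x_1^2x_2. S = x_1x_2^3 + x_1x_2^2 + x_1x_2 + x_1 + x_2.
  reduce S modulo (f_1, f_2):
  remainder x_1x_2^3 + x_1x_2^2 + x_1x_2 + x_1 + x_2 ≠ 0; add g_3 = x_1x_2^3 + x_1x_2^2 + x_1x_2 + x_1 + x_2 to the basis.

S(f_1,g_3): lcm = x_1^2x_2^3. S = x_1^2x_2^2 + x_1^2x_2 + x_1^2 + x_1x_2^5 + x_1x_2^4 + x_1x_2 + x_2^4.
  reduce S modulo (f_1, f_2, g_3):
  remainder x_1x_2 + x_2^4 + x_2 ≠ 0; add g_4 = x_1x_2 + x_2^4 + x_2 to the basis.

S(g_3,g_4): lcm = x_1x_2^3. S = x_1x_2^2 + x_1x_2 + x_1 + x_2^6 + x_2^3 + x_2.
  reduce S modulo (f_1, f_2, g_3, g_4):
  remainder x_1 + x_2^6 + x_2^5 + x_2^4 + x_2^3 + x_2^2 ≠ 0; add g_5 = x_1 + x_2^6 + x_2^5 + x_2^4 + x_2^3 + x_2^2 to the basis.

S(g_3,g_5): lcm = x_1x_2^3. S = x_1x_2^2 + x_1x_2 + x_1 + x_2^9 + x_2^8 + x_2^7 + x_2^6 + x_2^5 + x_2.
  reduce S modulo (f_1, f_2, g_3, g_4, g_5):
  remainder x_2^9 + x_2^8 + x_2^7 + x_2^5 + x_2^3 ≠ 0; add g_6 = x_2^9 + x_2^8 + x_2^7 + x_2^5 + x_2^3 to the basis.

S(g_4,g_5): lcm = x_1x_2. S = x_2^7 + x_2^6 + x_2^5 + x_2^3 + x_2.
  reduce S modulo (f_1, f_2, g_3, g_4, g_5, g_6):
  remainder x_2^7 + x_2^6 + x_2^5 + x_2^3 + x_2 ≠ 0; add g_7 = x_2^7 + x_2^6 + x_2^5 + x_2^3 + x_2 to the basis.

The other S-polynomials (S(f_2,g_3), S(f_1,g_4), S(f_2,g_4), S(f_1,g_5), S(f_2,g_5), S(f_1,g_6), S(f_2,g_6), S(g_3,g_6), S(g_4,g_6), S(g_5,g_6), S(f_1,g_7), S(f_2,g_7), S(g_3,g_7), S(g_4,g_7), S(g_5,g_7), S(g_6,g_7)) all reduce to 0 modulo the current basis, so we have a Gröbner basis.
Inter-reduce: drop elements whose leading term is divisible by another's, tail-reduce, and make monic.
Reduced Gröbner basis: {x_1 + x_2^6 + x_2^5 + x_2^4 + x_2^3 + x_2^2, x_2^7 + x_2^6 + x_2^5 + x_2^3 + x_2}.

Buchberger on the second generating set:
h_1 = x_1^2 + x_1x_2^2 + x_1x_2 + 1, LT = x_1^2.
h_2 = x_1^2x_2 + x_1^2 + x_1x_2^2 + x_1 + x_2^2, LT = x_1^2x_2.

S(h_1,h_2): lcm = x_1^2x_2. S = x_1^2 + x_1x_2^3 + x_1 + x_2^2 + x_2.
  reduce S modulo (h_1, h_2):
  remainder x_1x_2^3 + x_1x_2^2 + x_1x_2 + x_1 + x_2^2 + x_2 + 1 ≠ 0; add k_3 = x_1x_2^3 + x_1x_2^2 + x_1x_2 + x_1 + x_2^2 + x_2 + 1 to the basis.

S(h_1,k_3): lcm = x_1^2x_2^3. S = x_1^2x_2^2 + x_1^2x_2 + x_1^2 + x_1x_2^5 + x_1x_2^4 + x_1x_2^2 + x_1x_2 + x_1 + x_2^3.
  reduce S modulo (h_1, h_2, k_3):
  remainder x_1x_2^2 + x_1x_2 + x_1 + x_2^4 + x_2^3 + x_2^2 + 1 ≠ 0; add k_4 = x_1x_2^2 + x_1x_2 + x_1 + x_2^4 + x_2^3 + x_2^2 + 1 to the basis.

S(k_3,k_4): lcm = x_1x_2^3. S = x_1 + x_2^5 + x_2^4 + x_2^3 + x_2^2 + 1.
  reduce S modulo (h_1, h_2, k_3, k_4):
  remainder x_1 + x_2^5 + x_2^4 + x_2^3 + x_2^2 + 1 ≠ 0; add k_5 = x_1 + x_2^5 + x_2^4 + x_2^3 + x_2^2 + 1 to the basis.

S(k_3,k_5): lcm = x_1x_2^3. S = x_1x_2^2 + x_1x_2 + x_1 + x_2^8 + x_2^7 + x_2^6 + x_2^5 + x_2^3 + x_2^2 + x_2 + 1.
  reduce S modulo (h_1, h_2, k_3, k_4, k_5):
  remainder x_2^8 + x_2^7 + x_2^6 + x_2^5 + x_2^4 + x_2 ≠ 0; add k_6 = x_2^8 + x_2^7 + x_2^6 + x_2^5 + x_2^4 + x_2 to the basis.

S(k_4,k_5): lcm = x_1x_2^2. S = x_1x_2 + x_1 + x_2^7 + x_2^6 + x_2^5 + x_2^3 + 1.
  reduce S modulo (h_1, h_2, k_3, k_4, k_5, k_6):
  remainder x_2^7 + x_2^5 + x_2^3 + x_2^2 + x_2 ≠ 0; add k_7 = x_2^7 + x_2^5 + x_2^3 + x_2^2 + x_2 to the basis.

The other S-polynomials (S(h_2,k_3), S(h_1,k_4), S(h_2,k_4), S(h_1,k_5), S(h_2,k_5), S(h_1,k_6), S(h_2,k_6), S(k_3,k_6), S(k_4,k_6), S(k_5,k_6), S(h_1,k_7), S(h_2,k_7), S(k_3,k_7), S(k_4,k_7), S(k_5,k_7), S(k_6,k_7)) all reduce to 0 modulo the current basis, so we have a Gröbner basis.
Inter-reduce: drop elements whose leading term is divisible by another's, tail-reduce, and make monic.
Reduced Gröbner basis: {x_1 + x_2^5 + x_2^4 + x_2^3 + x_2^2 + 1, x_2^7 + x_2^5 + x_2^3 + x_2^2 + x_2}.

The bases are distinct; the ideals are different.

No, the ideals differ.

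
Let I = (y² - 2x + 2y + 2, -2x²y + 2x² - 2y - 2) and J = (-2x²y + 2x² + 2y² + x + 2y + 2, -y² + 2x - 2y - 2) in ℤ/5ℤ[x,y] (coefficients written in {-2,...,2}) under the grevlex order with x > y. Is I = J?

Equality of ideals is decidable: compute both reduced Gröbner bases (unique for the ordering) and check whether they agree.
Buchberger on the first generating set:
f_1 = y² - 2x + 2y + 2, LT = y².
f_2 = -2x²y + 2x² - 2y - 2, LT = x²y.

S(f_1,f_2): lcm = x²y². S = -2x³ - 2x²y + 2x² - y² - y.
  leading term x³: no divisor's leading term divides it; move -2x³ to the remainder.
  leading term x²y: subtract (1)·f_2 from -2x²y + 2x² - y² - y → -y² + y + 2
  leading term y²: subtract (-1)·f_1 from -y² + y + 2 → -2x - 2y - 1
  leading term x: no divisor's leading term divides it; move -2x to the remainder.
  leading term y: no divisor's leading term divides it; move -2y to the remainder.
  leading term 1: no divisor's leading term divides it; move -1 to the remainder.
  remainder -2x³ - 2x - 2y - 1 ≠ 0; add g_3 = -2x³ - 2x - 2y - 1 to the basis.

The other S-polynomials (S(f_1,g_3), S(f_2,g_3)) all reduce to 0 modulo the current basis, so we have a Gröbner basis.
Inter-reduce: drop elements whose leading term is divisible by another's, tail-reduce, and make monic.
Reduced Gröbner basis: {x³ + x + y - 2, x²y - x² + y + 1, y² - 2x + 2y + 2}.

Buchberger on the second generating set:
h_1 = -2x²y + 2x² + 2y² + x + 2y + 2, LT = x²y.
h_2 = -y² + 2x - 2y - 2, LT = y².

S(h_1,h_2): lcm = x²y². S = 2x³ + 2x²y - y³ - 2x² + 2xy - y² - y.
  leading term x³: no divisor's leading term divides it; move 2x³ to the remainder.
  leading term x²y: subtract (-1)·h_1 from 2x²y - y³ - 2x² + 2xy - y² - y → -y³ + 2xy + y² + x + y + 2
  leading term y³: subtract (y)·h_2 from -y³ + 2xy + y² + x + y + 2 → -2y² + x - 2y + 2
  leading term y²: subtract (2)·h_2 from -2y² + x - 2y + 2 → 2x + 2y + 1
  leading term x: no divisor's leading term divides it; move 2x to the remainder.
  leading term y: no divisor's leading term divides it; move 2y to the remainder.
  leading term 1: no divisor's leading term divides it; move 1 to the remainder.
  remainder 2x³ + 2x + 2y + 1 ≠ 0; add k_3 = 2x³ + 2x + 2y + 1 to the basis.

The other S-polynomials (S(h_1,k_3), S(h_2,k_3)) all reduce to 0 modulo the current basis, so we have a Gröbner basis.
Inter-reduce: drop elements whose leading term is divisible by another's, tail-reduce, and make monic.
Reduced Gröbner basis: {x³ + x + y - 2, x²y - x² + y + 1, y² - 2x + 2y + 2}.

The two bases agree; hence the ideals are identical.
The same test decides containment: I ⊆ J iff every generator of I reduces to 0 modulo a Gröbner basis of J.

Yes, the ideals are equal.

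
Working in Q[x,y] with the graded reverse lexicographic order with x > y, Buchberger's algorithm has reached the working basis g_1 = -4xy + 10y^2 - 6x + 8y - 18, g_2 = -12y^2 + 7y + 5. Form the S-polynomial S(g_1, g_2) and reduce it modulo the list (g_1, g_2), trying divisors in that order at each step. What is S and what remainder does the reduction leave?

lcm(LM(g_1), LM(g_2)) = xy^2.
S = (lcm/LT(g_1))·g_1 − (lcm/LT(g_2))·g_2 = -5/2y^3 + 25/12xy - 2y^2 + 5/12x + 9/2y.
Reduce S modulo (g_1, g_2) in that order:
  leading term y^3: subtract (5/24y)·g_2 from -5/2y^3 + 25/12xy - 2y^2 + 5/12x + 9/2y → 25/12xy - 83/24y^2 + 5/12x + 83/24y
  leading term xy: subtract (-25/48)·g_1 from 25/12xy - 83/24y^2 + 5/12x + 83/24y → 7/4y^2 - 65/24x + 61/8y - 75/8
  leading term y^2: subtract (-7/48)·g_2 from 7/4y^2 - 65/24x + 61/8y - 75/8 → -65/24x + 415/48y - 415/48
  leading term x: no divisor's leading term divides it; move -65/24x to the remainder.
  leading term y: no divisor's leading term divides it; move 415/48y to the remainder.
  leading term 1: no divisor's leading term divides it; move -415/48 to the remainder.
The remainder -65/24x + 415/48y - 415/48 is nonzero, so it would be added as the next basis element.

S(g_1, g_2) = -5/2y^3 + 25/12xy - 2y^2 + 5/12x + 9/2y; remainder on division = -65/24x + 415/48y - 415/48.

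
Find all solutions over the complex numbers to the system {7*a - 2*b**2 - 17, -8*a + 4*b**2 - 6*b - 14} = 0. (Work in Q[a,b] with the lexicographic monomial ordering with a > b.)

Compute a lex Gröbner basis by Buchberger's algorithm.
f_1 = 7*a - 2*b**2 - 17, LT = a.
f_2 = -8*a + 4*b**2 - 6*b - 14, LT = a.

S(f_1,f_2): lcm = a. S = 3/14*b**2 - 3/4*b - 117/28.
  leading term b**2: no divisor's leading term divides it; move 3/14*b**2 to the remainder.
  leading term b: no divisor's leading term divides it; move -3/4*b to the remainder.
  leading term 1: no divisor's leading term divides it; move -117/28 to the remainder.
  remainder 3/14*b**2 - 3/4*b - 117/28 ≠ 0; add h_3 = 3/14*b**2 - 3/4*b - 117/28 to the basis.

The other S-polynomials (S(f_1,h_3), S(f_2,h_3)) all reduce to 0 modulo the current basis, so we have a Gröbner basis.
Inter-reduce: drop elements whose leading term is divisible by another's, tail-reduce, and make monic.
Reduced Gröbner basis: {a - b - 8, b**2 - 7/2*b - 39/2}.

A lex Gröbner basis eliminates variables successively. Here b**2 - 7/2*b - 39/2 depends only on b, with roots {-3, 13/2}; lifting each root through the earlier basis elements recovers the full solutions.
  b = -3: the earlier basis element becomes a - 5 = 0, giving a = 5 — point (5, -3).
  b = 13/2: the earlier basis element becomes a - 29/2 = 0, giving a = 29/2 — point (29/2, 13/2).
Each listed point satisfies every original equation (direct substitution).

{(5, -3), (29/2, 13/2)}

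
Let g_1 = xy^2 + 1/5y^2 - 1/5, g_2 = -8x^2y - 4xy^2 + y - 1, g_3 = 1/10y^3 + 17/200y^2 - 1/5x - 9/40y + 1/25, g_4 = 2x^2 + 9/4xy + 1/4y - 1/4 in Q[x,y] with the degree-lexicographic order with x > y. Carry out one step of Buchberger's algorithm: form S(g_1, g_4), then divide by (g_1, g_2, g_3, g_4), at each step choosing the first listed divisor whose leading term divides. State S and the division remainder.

lcm(LM(g_1), LM(g_4)) = x^2y^2.
S = (lcm/LT(g_1))·g_1 − (lcm/LT(g_4))·g_4 = -9/8xy^3 + 1/5xy^2 - 1/8y^3 + 1/8y^2 - 1/5x.
Reduce S modulo (g_1, g_2, g_3, g_4) in that order:
  leading term xy^3: subtract (-9/8y)·g_1 from -9/8xy^3 + 1/5xy^2 - 1/8y^3 + 1/8y^2 - 1/5x → 1/5xy^2 + 1/10y^3 + 1/8y^2 - 1/5x - 9/40y
  leading term xy^2: subtract (1/5)·g_1 from 1/5xy^2 + 1/10y^3 + 1/8y^2 - 1/5x - 9/40y → 1/10y^3 + 17/200y^2 - 1/5x - 9/40y + 1/25
  leading term y^3: subtract (1)·g_3 from 1/10y^3 + 17/200y^2 - 1/5x - 9/40y + 1/25 → 0
The remainder is 0, so this S-polynomial contributes no new basis element.

S(g_1, g_4) = -9/8xy^3 + 1/5xy^2 - 1/8y^3 + 1/8y^2 - 1/5x; remainder on division = 0.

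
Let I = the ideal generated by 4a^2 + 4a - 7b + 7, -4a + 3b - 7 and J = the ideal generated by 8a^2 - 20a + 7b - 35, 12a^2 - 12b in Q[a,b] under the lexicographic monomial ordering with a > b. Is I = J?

Equality of ideals is decidable: compute both reduced Gröbner bases (unique for the ordering) and check whether they agree.
Buchberger on the first generating set:
f_1 = 4a^2 + 4a - 7b + 7, LT = a^2.
f_2 = -4a + 3b - 7, LT = a.

S(f_1,f_2): lcm = a^2. S = 3/4ab - 3/4a - 7/4b + 7/4.
  leading term ab: subtract (-3/16b)·f_2 from 3/4ab - 3/4a - 7/4b + 7/4 → -3/4a + 9/16b^2 - 49/16b + 7/4
  leading term a: subtract (3/16)·f_2 from -3/4a + 9/16b^2 - 49/16b + 7/4 → 9/16b^2 - 29/8b + 49/16
  leading term b^2: no divisor's leading term divides it; move 9/16b^2 to the remainder.
  leading term b: no divisor's leading term divides it; move -29/8b to the remainder.
  leading term 1: no divisor's leading term divides it; move 49/16 to the remainder.
  remainder 9/16b^2 - 29/8b + 49/16 ≠ 0; add g_3 = 9/16b^2 - 29/8b + 49/16 to the basis.

S(f_1,g_3): leading monomials are coprime, so the S-polynomial reduces to 0 (Buchberger's first criterion).
S(f_2,g_3): leading monomials are coprime, so the S-polynomial reduces to 0 (Buchberger's first criterion).
Every S-polynomial of the final basis reduces to 0, so we have a Gröbner basis.
Inter-reduce: drop elements whose leading term is divisible by another's, tail-reduce, and make monic.
Reduced Gröbner basis: {a - 3/4b + 7/4, b^2 - 58/9b + 49/9}.

Buchberger on the second generating set:
h_1 = 8a^2 - 20a + 7b - 35, LT = a^2.
h_2 = 12a^2 - 12b, LT = a^2.

S(h_1,h_2): lcm = a^2. S = -5/2a + 15/8b - 35/8.
  leading term a: no divisor's leading term divides it; move -5/2a to the remainder.
  leading term b: no divisor's leading term divides it; move 15/8b to the remainder.
  leading term 1: no divisor's leading term divides it; move -35/8 to the remainder.
  remainder -5/2a + 15/8b - 35/8 ≠ 0; add k_3 = -5/2a + 15/8b - 35/8 to the basis.

S(h_1,k_3): lcm = a^2. S = 3/4ab - 17/4a + 7/8b - 35/8.
  leading term ab: subtract (-3/10b)·k_3 from 3/4ab - 17/4a + 7/8b - 35/8 → -17/4a + 9/16b^2 - 7/16b - 35/8
  leading term a: subtract (17/10)·k_3 from -17/4a + 9/16b^2 - 7/16b - 35/8 → 9/16b^2 - 29/8b + 49/16
  leading term b^2: no divisor's leading term divides it; move 9/16b^2 to the remainder.
  leading term b: no divisor's leading term divides it; move -29/8b to the remainder.
  leading term 1: no divisor's leading term divides it; move 49/16 to the remainder.
  remainder 9/16b^2 - 29/8b + 49/16 ≠ 0; add k_4 = 9/16b^2 - 29/8b + 49/16 to the basis.

S(h_2,k_3): lcm = a^2. S = 3/4ab - 7/4a - b.
  leading term ab: subtract (-3/10b)·k_3 from 3/4ab - 7/4a - b → -7/4a + 9/16b^2 - 37/16b
  leading term a: subtract (7/10)·k_3 from -7/4a + 9/16b^2 - 37/16b → 9/16b^2 - 29/8b + 49/16
  leading term b^2: subtract (1)·k_4 from 9/16b^2 - 29/8b + 49/16 → 0
  remainder 0.

S(h_1,k_4): leading monomials are coprime, so the S-polynomial reduces to 0 (Buchberger's first criterion).
S(h_2,k_4): leading monomials are coprime, so the S-polynomial reduces to 0 (Buchberger's first criterion).
S(k_3,k_4): leading monomials are coprime, so the S-polynomial reduces to 0 (Buchberger's first criterion).
Every S-polynomial of the final basis reduces to 0, so we have a Gröbner basis.
Inter-reduce: drop elements whose leading term is divisible by another's, tail-reduce, and make monic.
Reduced Gröbner basis: {a - 3/4b + 7/4, b^2 - 58/9b + 49/9}.

Same reduced basis, so the two generating sets span the same ideal.

Yes, the ideals are equal.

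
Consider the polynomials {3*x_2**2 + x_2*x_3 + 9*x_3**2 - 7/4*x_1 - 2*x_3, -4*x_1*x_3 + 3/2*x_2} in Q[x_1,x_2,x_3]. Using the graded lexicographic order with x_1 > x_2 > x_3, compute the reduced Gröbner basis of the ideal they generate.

G = {x_1*x_3 - 3/8*x_2, x_2**2 + 1/3*x_2*x_3 + 3*x_3**2 - 7/12*x_1 - 2/3*x_3}

Buchberger's algorithm terminates because the ascending chain of leading-term ideals stabilizes.

f_1 = 3*x_2**2 + x_2*x_3 + 9*x_3**2 - 7/4*x_1 - 2*x_3, LT = x_2**2.
f_2 = -4*x_1*x_3 + 3/2*x_2, LT = x_1*x_3.

The S-polynomials (S(f_1,f_2)) all reduce to 0 modulo the current basis, so we have a Gröbner basis.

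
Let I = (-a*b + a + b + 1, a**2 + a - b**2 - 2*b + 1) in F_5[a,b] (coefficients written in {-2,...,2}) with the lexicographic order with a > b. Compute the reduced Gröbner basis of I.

G = {a + 2*b**3 + 2*b**2 - 2, b**4 - b**2 + 2*b - 1}

f_1 = -a*b + a + b + 1, LT = a*b.
f_2 = a**2 + a - b**2 - 2*b + 1, LT = a**2.

S(f_1,f_2): lcm = a**2*b. S = -a**2 - 2*a*b - a + b**3 + 2*b**2 - b.
  leading term a**2: subtract (-1)·f_2 from -a**2 - 2*a*b - a + b**3 + 2*b**2 - b → -2*a*b + b**3 + b**2 + 2*b + 1
  leading term a*b: subtract (2)·f_1 from -2*a*b + b**3 + b**2 + 2*b + 1 → -2*a + b**3 + b**2 - 1
  leading term a: no divisor's leading term divides it; move -2*a to the remainder.
  leading term b**3: no divisor's leading term divides it; move b**3 to the remainder.
  leading term b**2: no divisor's leading term divides it; move b**2 to the remainder.
  leading term 1: no divisor's leading term divides it; move -1 to the remainder.
  remainder -2*a + b**3 + b**2 - 1 ≠ 0; add g_3 = -2*a + b**3 + b**2 - 1 to the basis.

S(f_1,g_3): lcm = a*b. S = -a - 2*b**4 - 2*b**3 + b - 1.
  leading term a: subtract (-2)·g_3 from -a - 2*b**4 - 2*b**3 + b - 1 → -2*b**4 + 2*b**2 + b + 2
  leading term b**4: no divisor's leading term divides it; move -2*b**4 to the remainder.
  leading term b**2: no divisor's leading term divides it; move 2*b**2 to the remainder.
  leading term b: no divisor's leading term divides it; move b to the remainder.
  leading term 1: no divisor's leading term divides it; move 2 to the remainder.
  remainder -2*b**4 + 2*b**2 + b + 2 ≠ 0; add g_4 = -2*b**4 + 2*b**2 + b + 2 to the basis.

The other S-polynomials (S(f_2,g_3), S(f_1,g_4), S(f_2,g_4), S(g_3,g_4)) all reduce to 0 modulo the current basis, so we have a Gröbner basis.
Inter-reduce: drop elements whose leading term is divisible by another's, tail-reduce, and make monic.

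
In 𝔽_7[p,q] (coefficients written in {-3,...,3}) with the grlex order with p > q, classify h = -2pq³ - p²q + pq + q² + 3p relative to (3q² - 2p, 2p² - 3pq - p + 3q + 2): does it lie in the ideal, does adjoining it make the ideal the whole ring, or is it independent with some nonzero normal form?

First compute the reduced Gröbner basis of I by Buchberger's algorithm.
f_1 = 3q² - 2p, LT = q².
f_2 = 2p² - 3pq - p + 3q + 2, LT = p².

S(f_1,f_2): leading monomials are coprime, so the S-polynomial reduces to 0 (Buchberger's first criterion).
Every S-polynomial of the final basis reduces to 0, so we have a Gröbner basis.
Inter-reduce: drop elements whose leading term is divisible by another's, tail-reduce, and make monic.
Reduced Gröbner basis: {p² + 2pq + 3p - 2q + 1, q² - 3p}.
Label its elements g_1 = p² + 2pq + 3p - 2q + 1, g_2 = q² - 3p.

Reduce h = -2pq³ - p²q + pq + q² + 3p modulo G:
  leading term pq³: subtract (-2pq)·g_2 from -2pq³ - p²q + pq + q² + 3p → pq + q² + 3p
  leading term pq: no divisor's leading term divides it; move pq to the remainder.
  leading term q²: subtract (1)·g_2 from q² + 3p → -p
  leading term p: no divisor's leading term divides it; move -p to the remainder.
  normal form = pq - p.
The normal form is nonzero, so h ∉ I. Since h minus its normal form lies in I, I + (h) = I + (r) where r = pq - p; decide whether this ideal is the whole ring.
Run Buchberger on G together with r (pairs among the g_i already reduce to 0 since G is a Gröbner basis):
g_1 = p² + 2pq + 3p - 2q + 1, LT = p².
g_2 = q² - 3p, LT = q².
r = pq - p, LT = pq.

S(g_1,g_2): leading monomials are coprime, so the S-polynomial reduces to 0 (Buchberger's first criterion).
S(g_1,r): lcm = p²q. S = 2pq² + p² + 3pq - 2q² + q.
  leading term pq²: subtract (2p)·g_2 from 2pq² + p² + 3pq - 2q² + q → 3pq - 2q² + q
  leading term pq: subtract (3)·r from 3pq - 2q² + q → -2q² + 3p + q
  leading term q²: subtract (-2)·g_2 from -2q² + 3p + q → -3p + q
  leading term p: no divisor's leading term divides it; move -3p to the remainder.
  leading term q: no divisor's leading term divides it; move q to the remainder.
  remainder -3p + q ≠ 0; add m_4 = -3p + q to the basis.

S(g_2,r): lcm = pq². S = -3p² + pq.
  leading term p²: subtract (-3)·g_1 from -3p² + pq → 2p + q + 3
  leading term p: subtract (-3)·m_4 from 2p + q + 3 → -3q + 3
  leading term q: no divisor's leading term divides it; move -3q to the remainder.
  leading term 1: no divisor's leading term divides it; move 3 to the remainder.
  remainder -3q + 3 ≠ 0; add m_5 = -3q + 3 to the basis.

S(g_1,m_4): lcm = p². S = 3p - 2q + 1.
  leading term p: subtract (-1)·m_4 from 3p - 2q + 1 → -q + 1
  leading term q: subtract (-2)·m_5 from -q + 1 → 0
  remainder 0.

S(g_2,m_4): leading monomials are coprime, so the S-polynomial reduces to 0 (Buchberger's first criterion).
S(r,m_4): lcm = pq. S = -2q² - p.
  leading term q²: subtract (-2)·g_2 from -2q² - p → 0
  remainder 0.

S(g_1,m_5): leading monomials are coprime, so the S-polynomial reduces to 0 (Buchberger's first criterion).
S(g_2,m_5): lcm = q². S = -3p + q.
  leading term p: subtract (1)·m_4 from -3p + q → 0
  remainder 0.

S(r,m_5): lcm = pq. S = 0.
  remainder 0.

S(m_4,m_5): leading monomials are coprime, so the S-polynomial reduces to 0 (Buchberger's first criterion).
Every S-polynomial of the final basis reduces to 0, so we have a Gröbner basis.
Inter-reduce: drop elements whose leading term is divisible by another's, tail-reduce, and make monic.
Reduced Gröbner basis: {p + 2, q - 1}.
The reduced Gröbner basis of I + (h) is {p + 2, q - 1} ≠ {1}, a proper ideal, so the enlarged system stays consistent: h is independent of I, with normal form pq - p.

-2pq³ - p²q + pq + q² + 3p is independent of I; its normal form modulo I is pq - p.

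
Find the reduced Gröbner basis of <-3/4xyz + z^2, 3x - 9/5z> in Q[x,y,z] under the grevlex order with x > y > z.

f_1 = -3/4xyz + z^2, LT = xyz.
f_2 = 3x - 9/5z, LT = x.

S(f_1,f_2): lcm = xyz. S = 3/5yz^2 - 4/3z^2.
  reduce S modulo (f_1, f_2):
  remainder 3/5yz^2 - 4/3z^2 ≠ 0; add g_3 = 3/5yz^2 - 4/3z^2 to the basis.

The other S-polynomials (S(f_1,g_3), S(f_2,g_3)) all reduce to 0 modulo the current basis, so we have a Gröbner basis.
Inter-reduce: drop elements whose leading term is divisible by another's, tail-reduce, and make monic.

G = {yz^2 - 20/9z^2, x - 3/5z}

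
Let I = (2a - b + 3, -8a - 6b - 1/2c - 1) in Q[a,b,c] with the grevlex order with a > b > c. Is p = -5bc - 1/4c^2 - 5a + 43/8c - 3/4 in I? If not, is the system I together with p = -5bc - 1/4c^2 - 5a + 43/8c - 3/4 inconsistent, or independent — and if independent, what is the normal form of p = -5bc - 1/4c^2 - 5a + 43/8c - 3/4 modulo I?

Adjoining -5bc - 1/4c^2 - 5a + 43/8c - 3/4 makes the ideal the whole ring: the system is inconsistent.

First compute the reduced Gröbner basis of I by Buchberger's algorithm.
f_1 = 2a - b + 3, LT = a.
f_2 = -8a - 6b - 1/2c - 1, LT = a.

S(f_1,f_2): lcm = a. S = -5/4b - 1/16c + 11/8.
  leading term b: no divisor's leading term divides it; move -5/4b to the remainder.
  leading term c: no divisor's leading term divides it; move -1/16c to the remainder.
  leading term 1: no divisor's leading term divides it; move 11/8 to the remainder.
  remainder -5/4b - 1/16c + 11/8 ≠ 0; add h_3 = -5/4b - 1/16c + 11/8 to the basis.

S(f_1,h_3): leading monomials are coprime, so the S-polynomial reduces to 0 (Buchberger's first criterion).
S(f_2,h_3): leading monomials are coprime, so the S-polynomial reduces to 0 (Buchberger's first criterion).
Every S-polynomial of the final basis reduces to 0, so we have a Gröbner basis.
Inter-reduce: drop elements whose leading term is divisible by another's, tail-reduce, and make monic.
Reduced Gröbner basis: {a + 1/40c + 19/20, b + 1/20c - 11/10}.
Label its elements g_1 = a + 1/40c + 19/20, g_2 = b + 1/20c - 11/10.

Reduce p = -5bc - 1/4c^2 - 5a + 43/8c - 3/4 modulo G:
  leading term bc: subtract (-5c)·g_2 from -5bc - 1/4c^2 - 5a + 43/8c - 3/4 → -5a - 1/8c - 3/4
  leading term a: subtract (-5)·g_1 from -5a - 1/8c - 3/4 → 4
  leading term 1: no divisor's leading term divides it; move 4 to the remainder.
  normal form = 4.
The normal form is nonzero, so p ∉ I. Since p minus its normal form lies in I, I + (p) = I + (r) where r = 4; decide whether this ideal is the whole ring.
Here r = 4 is a nonzero constant, hence a unit: 1 ∈ I + (p), the Gröbner basis of I + (p) is {1}, and the enlarged system has no common solution — adjoining p is inconsistent.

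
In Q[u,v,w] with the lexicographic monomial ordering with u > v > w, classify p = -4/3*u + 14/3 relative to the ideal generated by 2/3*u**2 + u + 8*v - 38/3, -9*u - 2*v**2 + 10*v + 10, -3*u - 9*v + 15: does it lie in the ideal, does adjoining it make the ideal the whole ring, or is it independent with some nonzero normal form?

First compute the reduced Gröbner basis of I by Buchberger's algorithm.
f_1 = 2/3*u**2 + u + 8*v - 38/3, LT = u**2.
f_2 = -9*u - 2*v**2 + 10*v + 10, LT = u.
f_3 = -3*u - 9*v + 15, LT = u.

S(f_1,f_2): lcm = u**2. S = -2/9*u*v**2 + 10/9*u*v + 47/18*u + 12*v - 19.
  leading term u*v**2: subtract (2/81*v**2)·f_2 from -2/9*u*v**2 + 10/9*u*v + 47/18*u + 12*v - 19 → 10/9*u*v + 47/18*u + 4/81*v**4 - 20/81*v**3 - 20/81*v**2 + 12*v - 19
  leading term u*v: subtract (-10/81*v)·f_2 from 10/9*u*v + 47/18*u + 4/81*v**4 - 20/81*v**3 - 20/81*v**2 + 12*v - 19 → 47/18*u + 4/81*v**4 - 40/81*v**3 + 80/81*v**2 + 1072/81*v - 19
  leading term u: subtract (-47/162)·f_2 from 47/18*u + 4/81*v**4 - 40/81*v**3 + 80/81*v**2 + 1072/81*v - 19 → 4/81*v**4 - 40/81*v**3 + 11/27*v**2 + 1307/81*v - 1304/81
  leading term v**4: no divisor's leading term divides it; move 4/81*v**4 to the remainder.
  leading term v**3: no divisor's leading term divides it; move -40/81*v**3 to the remainder.
  leading term v**2: no divisor's leading term divides it; move 11/27*v**2 to the remainder.
  leading term v: no divisor's leading term divides it; move 1307/81*v to the remainder.
  leading term 1: no divisor's leading term divides it; move -1304/81 to the remainder.
  remainder 4/81*v**4 - 40/81*v**3 + 11/27*v**2 + 1307/81*v - 1304/81 ≠ 0; add h_4 = 4/81*v**4 - 40/81*v**3 + 11/27*v**2 + 1307/81*v - 1304/81 to the basis.

S(f_1,f_3): lcm = u**2. S = -3*u*v + 13/2*u + 12*v - 19.
  leading term u*v: subtract (1/3*v)·f_2 from -3*u*v + 13/2*u + 12*v - 19 → 13/2*u + 2/3*v**3 - 10/3*v**2 + 26/3*v - 19
  leading term u: subtract (-13/18)·f_2 from 13/2*u + 2/3*v**3 - 10/3*v**2 + 26/3*v - 19 → 2/3*v**3 - 43/9*v**2 + 143/9*v - 106/9
  leading term v**3: no divisor's leading term divides it; move 2/3*v**3 to the remainder.
  leading term v**2: no divisor's leading term divides it; move -43/9*v**2 to the remainder.
  leading term v: no divisor's leading term divides it; move 143/9*v to the remainder.
  leading term 1: no divisor's leading term divides it; move -106/9 to the remainder.
  remainder 2/3*v**3 - 43/9*v**2 + 143/9*v - 106/9 ≠ 0; add h_5 = 2/3*v**3 - 43/9*v**2 + 143/9*v - 106/9 to the basis.

S(f_2,f_3): lcm = u. S = 2/9*v**2 - 37/9*v + 35/9.
  leading term v**2: no divisor's leading term divides it; move 2/9*v**2 to the remainder.
  leading term v: no divisor's leading term divides it; move -37/9*v to the remainder.
  leading term 1: no divisor's leading term divides it; move 35/9 to the remainder.
  remainder 2/9*v**2 - 37/9*v + 35/9 ≠ 0; add h_6 = 2/9*v**2 - 37/9*v + 35/9 to the basis.

S(h_4,h_5): lcm = v**4. S = -17/6*v**3 - 187/12*v**2 + 4133/12*v - 326.
  leading term v**3: subtract (-17/4)·h_5 from -17/6*v**3 - 187/12*v**2 + 4133/12*v - 326 → -323/9*v**2 + 7415/18*v - 6769/18
  leading term v**2: subtract (-323/2)·h_6 from -323/9*v**2 + 7415/18*v - 6769/18 → -252*v + 252
  leading term v: no divisor's leading term divides it; move -252*v to the remainder.
  leading term 1: no divisor's leading term divides it; move 252 to the remainder.
  remainder -252*v + 252 ≠ 0; add h_7 = -252*v + 252 to the basis.

The other S-polynomials (S(f_1,h_4), S(f_2,h_4), S(f_3,h_4), S(f_1,h_5), S(f_2,h_5), S(f_3,h_5), S(f_1,h_6), S(f_2,h_6), S(f_3,h_6), S(h_4,h_6), S(h_5,h_6), S(f_1,h_7), S(f_2,h_7), S(f_3,h_7), S(h_4,h_7), S(h_5,h_7), S(h_6,h_7)) all reduce to 0 modulo the current basis, so we have a Gröbner basis.
Inter-reduce: drop elements whose leading term is divisible by another's, tail-reduce, and make monic.
Reduced Gröbner basis: {u - 2, v - 1}.
Label its elements g_1 = u - 2, g_2 = v - 1.

Reduce p = -4/3*u + 14/3 modulo G:
  leading term u: subtract (-4/3)·g_1 from -4/3*u + 14/3 → 2
  leading term 1: no divisor's leading term divides it; move 2 to the remainder.
  normal form = 2.
The normal form is nonzero, so p ∉ I. Since p minus its normal form lies in I, I + (p) = I + (r) where r = 2; decide whether this ideal is the whole ring.
Here r = 2 is a nonzero constant, hence a unit: 1 ∈ I + (p), the Gröbner basis of I + (p) is {1}, and the enlarged system has no common solution — adjoining p is inconsistent.

Ideal membership is decidable via reduction modulo a Gröbner basis.

Adjoining -4/3*u + 14/3 makes the ideal the whole ring: the system is inconsistent.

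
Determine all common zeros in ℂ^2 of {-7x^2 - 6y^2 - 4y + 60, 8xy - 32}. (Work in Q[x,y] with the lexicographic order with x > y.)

Compute a lex Gröbner basis by Buchberger's algorithm.
f_1 = -7x^2 - 6y^2 - 4y + 60, LT = x^2.
f_2 = 8xy - 32, LT = xy.

S(f_1,f_2): lcm = x^2y. S = 4x + 6/7y^3 + 4/7y^2 - 60/7y.
  leading term x: no divisor's leading term divides it; move 4x to the remainder.
  leading term y^3: no divisor's leading term divides it; move 6/7y^3 to the remainder.
  leading term y^2: no divisor's leading term divides it; move 4/7y^2 to the remainder.
  leading term y: no divisor's leading term divides it; move -60/7y to the remainder.
  remainder 4x + 6/7y^3 + 4/7y^2 - 60/7y ≠ 0; add h_3 = 4x + 6/7y^3 + 4/7y^2 - 60/7y to the basis.

S(f_1,h_3): lcm = x^2. S = -3/14xy^3 - 1/7xy^2 + 15/7xy + 6/7y^2 + 4/7y - 60/7.
  leading term xy^3: subtract (-3/112y^2)·f_2 from -3/14xy^3 - 1/7xy^2 + 15/7xy + 6/7y^2 + 4/7y - 60/7 → -1/7xy^2 + 15/7xy + 4/7y - 60/7
  leading term xy^2: subtract (-1/56y)·f_2 from -1/7xy^2 + 15/7xy + 4/7y - 60/7 → 15/7xy - 60/7
  leading term xy: subtract (15/56)·f_2 from 15/7xy - 60/7 → 0
  remainder 0.

S(f_2,h_3): lcm = xy. S = -3/14y^4 - 1/7y^3 + 15/7y^2 - 4.
  leading term y^4: no divisor's leading term divides it; move -3/14y^4 to the remainder.
  leading term y^3: no divisor's leading term divides it; move -1/7y^3 to the remainder.
  leading term y^2: no divisor's leading term divides it; move 15/7y^2 to the remainder.
  leading term 1: no divisor's leading term divides it; move -4 to the remainder.
  remainder -3/14y^4 - 1/7y^3 + 15/7y^2 - 4 ≠ 0; add h_4 = -3/14y^4 - 1/7y^3 + 15/7y^2 - 4 to the basis.

S(f_1,h_4): leading monomials are coprime, so the S-polynomial reduces to 0 (Buchberger's first criterion).
S(f_2,h_4): lcm = xy^4. S = -2/3xy^3 + 10xy^2 - 56/3x - 4y^3.
  leading term xy^3: subtract (-1/12y^2)·f_2 from -2/3xy^3 + 10xy^2 - 56/3x - 4y^3 → 10xy^2 - 56/3x - 4y^3 - 8/3y^2
  leading term xy^2: subtract (5/4y)·f_2 from 10xy^2 - 56/3x - 4y^3 - 8/3y^2 → -56/3x - 4y^3 - 8/3y^2 + 40y
  leading term x: subtract (-14/3)·h_3 from -56/3x - 4y^3 - 8/3y^2 + 40y → 0
  remainder 0.

S(h_3,h_4): leading monomials are coprime, so the S-polynomial reduces to 0 (Buchberger's first criterion).
Every S-polynomial of the final basis reduces to 0, so we have a Gröbner basis.
Inter-reduce: drop elements whose leading term is divisible by another's, tail-reduce, and make monic.
Reduced Gröbner basis: {x + 3/14y^3 + 1/7y^2 - 15/7y, y^4 + 2/3y^3 - 10y^2 + 56/3}.

Elimination: the polynomial y^4 + 2/3y^3 - 10y^2 + 56/3 lies in the elimination ideal for y, so y ∈ {2, -7/3 - sqrt(7)/3, -7/3 + sqrt(7)/3}. For each such y, the remaining basis elements (now univariate) give the rest of the solution.
  y = 2: the earlier basis element becomes x - 2 = 0, giving x = 2 — point (2, 2).
  y = -7/3 - sqrt(7)/3: the earlier basis element becomes x - 2*sqrt(7)/7 + 2 = 0, giving x = -2 + 2*sqrt(7)/7 — point (-2 + 2*sqrt(7)/7, -7/3 - sqrt(7)/3).
  y = -7/3 + sqrt(7)/3: the earlier basis element becomes x + 2*sqrt(7)/7 + 2 = 0, giving x = -2 - 2*sqrt(7)/7 — point (-2 - 2*sqrt(7)/7, -7/3 + sqrt(7)/3).
Check: every point annihilates each of the original generators.
A lex Gröbner basis triangularizes the system, enabling back-substitution.

{(2, 2), (-2 + 2*sqrt(7)/7, -7/3 - sqrt(7)/3), (-2 - 2*sqrt(7)/7, -7/3 + sqrt(7)/3)}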